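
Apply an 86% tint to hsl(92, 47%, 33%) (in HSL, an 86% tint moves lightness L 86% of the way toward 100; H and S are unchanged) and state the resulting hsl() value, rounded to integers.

hsl(92, 47%, 91%)

L moves 86% from 33 toward 100: 33 + 57.62 = 90.62 → 91.
H and S are unchanged.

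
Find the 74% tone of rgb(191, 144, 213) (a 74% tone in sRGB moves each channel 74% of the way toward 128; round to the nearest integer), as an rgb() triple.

Per channel, c → c + 0.74(128 − c):
  R: 191 − 46.62 = 144.38 → 144
  G: 144 + 0.74×(128−144) = 144 − 11.84 = 132.16 → 132
  B: 213 + 0.74×(128−213) = 213 − 62.9 = 150.1 → 150

rgb(144, 132, 150)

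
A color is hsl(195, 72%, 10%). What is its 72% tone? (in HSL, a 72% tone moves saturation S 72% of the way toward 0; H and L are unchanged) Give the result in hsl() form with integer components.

S moves 72% from 72 toward 0: 72 − 51.84 = 20.16 → 20.
H and L are unchanged.

hsl(195, 20%, 10%)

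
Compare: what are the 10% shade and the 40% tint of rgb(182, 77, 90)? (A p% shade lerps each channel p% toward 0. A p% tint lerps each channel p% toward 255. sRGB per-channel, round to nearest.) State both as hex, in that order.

#A44551, #D3949C

10% shade:
  R: 182 − 18.2 = 163.8 → 164
  G: 77 + 0.1×(0−77) = 77 − 7.7 = 69.3 → 69
  B: 90 + 0.1×(0−90) = 90 − 9 = 81 → 81
  → #A44551
40% tint:
  R: 182 + 0.4×(255−182) = 182 + 29.2 = 211.2 → 211
  G: 77 + 0.4×(255−77) = 77 + 71.2 = 148.2 → 148
  B: 90 + 0.4×(255−90) = 90 + 66 = 156 → 156
  → #D3949C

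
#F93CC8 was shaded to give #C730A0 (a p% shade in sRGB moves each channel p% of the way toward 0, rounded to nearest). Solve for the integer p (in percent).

#F93CC8 is rgb(249, 60, 200); #C730A0 is rgb(199, 48, 160).
On the R channel (widest range): 199 ≈ 249 + (p/100)(0 − 249), so p ≈ 100×(199 − 249)/(0 − 249) = -5000/-249 = 20.08.
p = 20 reproduces all three channels after rounding.

20%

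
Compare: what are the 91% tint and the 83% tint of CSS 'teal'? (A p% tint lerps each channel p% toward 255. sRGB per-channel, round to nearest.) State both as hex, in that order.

#e8f4f4, #d4e9e9

CSS teal is rgb(0, 128, 128).
91% tint:
  R: 0 + 232.05 = 232.05 → 232
  G: 128 + 0.91×(255−128) = 128 + 115.57 = 243.57 → 244
  B: 128 + 0.91×(255−128) = 128 + 115.57 = 243.57 → 244
  → #e8f4f4
83% tint:
  R: 0 + 0.83×(255−0) = 0 + 211.65 = 211.65 → 212
  G: 128 + 0.83×(255−128) = 128 + 105.41 = 233.41 → 233
  B: 128 + 0.83×(255−128) = 128 + 105.41 = 233.41 → 233
  → #d4e9e9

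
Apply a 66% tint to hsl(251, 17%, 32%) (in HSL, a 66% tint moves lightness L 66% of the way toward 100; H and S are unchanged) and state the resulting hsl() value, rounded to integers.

L moves 66% from 32 toward 100: 32 + 44.88 = 76.88 → 77.
H and S are unchanged.

hsl(251, 17%, 77%)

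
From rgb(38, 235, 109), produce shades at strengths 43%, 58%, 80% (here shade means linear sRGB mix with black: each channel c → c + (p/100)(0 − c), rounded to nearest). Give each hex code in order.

#16863e, #10632e, #082f16

43%: (38 − 16.34 = 21.66→22, 235 − 101.05 = 133.95→134, 109 − 46.87 = 62.13→62) → #16863e
58%: (38 − 22.04 = 15.96→16, 235 − 136.3 = 98.7→99, 109 − 63.22 = 45.78→46) → #10632e
80%: (38 − 30.4 = 7.6→8, 235 − 188 = 47→47, 109 − 87.2 = 21.8→22) → #082f16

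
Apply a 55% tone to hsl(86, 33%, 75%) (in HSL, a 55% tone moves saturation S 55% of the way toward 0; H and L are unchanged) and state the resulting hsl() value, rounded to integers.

S moves 55% from 33 toward 0: 33 − 18.15 = 14.85 → 15.
H and L are unchanged.

hsl(86, 15%, 75%)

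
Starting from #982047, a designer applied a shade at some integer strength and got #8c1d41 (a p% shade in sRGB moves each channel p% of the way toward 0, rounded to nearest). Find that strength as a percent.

#982047 is rgb(152, 32, 71); #8c1d41 is rgb(140, 29, 65).
On the R channel (widest range): 140 ≈ 152 + (p/100)(0 − 152), so p ≈ 100×(140 − 152)/(0 − 152) = -1200/-152 = 7.89.
p = 8 reproduces all three channels after rounding.

8%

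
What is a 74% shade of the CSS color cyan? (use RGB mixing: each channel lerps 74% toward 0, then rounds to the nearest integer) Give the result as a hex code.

CSS cyan is rgb(0, 255, 255).
Lerp each channel 74% toward 0:
  R: 0 + 0.74×(0−0) = 0 + 0 = 0 → 0
  G: 255 + 0.74×(0−255) = 255 − 188.7 = 66.3 → 66
  B: 255 − 188.7 = 66.3 → 66
rgb(0, 66, 66) = #004242.

#004242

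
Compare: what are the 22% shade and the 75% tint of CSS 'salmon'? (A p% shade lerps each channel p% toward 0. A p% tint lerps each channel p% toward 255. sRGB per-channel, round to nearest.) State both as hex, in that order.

#C36459, #FEDFDC

CSS salmon is rgb(250, 128, 114).
22% shade:
  R: 250 + 0.22×(0−250) = 250 − 55 = 195 → 195
  G: 128 + 0.22×(0−128) = 128 − 28.16 = 99.84 → 100
  B: 114 + 0.22×(0−114) = 114 − 25.08 = 88.92 → 89
  → #C36459
75% tint:
  R: 250 + 3.75 = 253.75 → 254
  G: 128 + 95.25 = 223.25 → 223
  B: 114 + 105.75 = 219.75 → 220
  → #FEDFDC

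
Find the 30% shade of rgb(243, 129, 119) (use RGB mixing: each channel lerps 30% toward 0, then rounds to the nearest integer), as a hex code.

#AA5A53

Per channel, c → c + 0.3(0 − c):
  R: 243 + 0.3×(0−243) = 243 − 72.9 = 170.1 → 170
  G: 129 + 0.3×(0−129) = 129 − 38.7 = 90.3 → 90
  B: 119 + 0.3×(0−119) = 119 − 35.7 = 83.3 → 83
rgb(170, 90, 83) = #AA5A53.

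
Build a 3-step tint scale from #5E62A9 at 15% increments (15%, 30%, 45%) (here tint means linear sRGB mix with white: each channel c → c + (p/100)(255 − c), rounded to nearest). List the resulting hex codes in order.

#5E62A9 is rgb(94, 98, 169).
15%: (94 + 24.15 = 118.15→118, 98 + 23.55 = 121.55→122, 169 + 12.9 = 181.9→182) → #767AB6
30%: (94 + 48.3 = 142.3→142, 98 + 47.1 = 145.1→145, 169 + 25.8 = 194.8→195) → #8E91C3
45%: (94 + 72.45 = 166.45→166, 98 + 70.65 = 168.65→169, 169 + 38.7 = 207.7→208) → #A6A9D0

#767AB6, #8E91C3, #A6A9D0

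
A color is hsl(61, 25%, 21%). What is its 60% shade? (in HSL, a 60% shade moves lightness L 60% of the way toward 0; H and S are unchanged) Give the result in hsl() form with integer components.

hsl(61, 25%, 8%)

L moves 60% from 21 toward 0: 21 − 12.6 = 8.4 → 8.
H and S are unchanged.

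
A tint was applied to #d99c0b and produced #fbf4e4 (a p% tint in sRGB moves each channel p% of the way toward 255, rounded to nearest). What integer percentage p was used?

#d99c0b is rgb(217, 156, 11); #fbf4e4 is rgb(251, 244, 228).
On the B channel (widest range): 228 ≈ 11 + (p/100)(255 − 11), so p ≈ 100×(228 − 11)/(255 − 11) = 21700/244 = 88.93.
p = 89 reproduces all three channels after rounding.

89%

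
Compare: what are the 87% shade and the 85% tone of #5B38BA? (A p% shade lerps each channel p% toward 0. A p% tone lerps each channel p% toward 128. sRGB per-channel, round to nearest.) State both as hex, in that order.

#5B38BA is rgb(91, 56, 186).
87% shade:
  R: 91 + 0.87×(0−91) = 91 − 79.17 = 11.83 → 12
  G: 56 + 0.87×(0−56) = 56 − 48.72 = 7.28 → 7
  B: 186 + 0.87×(0−186) = 186 − 161.82 = 24.18 → 24
  → #0C0718
85% tone:
  R: 91 + 31.45 = 122.45 → 122
  G: 56 + 0.85×(128−56) = 56 + 61.2 = 117.2 → 117
  B: 186 − 49.3 = 136.7 → 137
  → #7A7589

#0C0718, #7A7589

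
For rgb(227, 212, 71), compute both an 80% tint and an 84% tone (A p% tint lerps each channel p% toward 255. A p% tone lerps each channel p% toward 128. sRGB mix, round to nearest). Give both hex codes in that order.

#F9F6DA, #908D77

80% tint:
  R: 227 + 22.4 = 249.4 → 249
  G: 212 + 34.4 = 246.4 → 246
  B: 71 + 0.8×(255−71) = 71 + 147.2 = 218.2 → 218
  → #F9F6DA
84% tone:
  R: 227 + 0.84×(128−227) = 227 − 83.16 = 143.84 → 144
  G: 212 + 0.84×(128−212) = 212 − 70.56 = 141.44 → 141
  B: 71 + 0.84×(128−71) = 71 + 47.88 = 118.88 → 119
  → #908D77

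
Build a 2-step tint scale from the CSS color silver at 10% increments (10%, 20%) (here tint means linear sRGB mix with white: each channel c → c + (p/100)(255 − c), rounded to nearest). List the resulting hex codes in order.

#C6C6C6, #CDCDCD

CSS silver is rgb(192, 192, 192).
10%: (192 + 6.3 = 198.3→198, 192 + 6.3 = 198.3→198, 192 + 6.3 = 198.3→198) → #C6C6C6
20%: (192 + 12.6 = 204.6→205, 192 + 12.6 = 204.6→205, 192 + 12.6 = 204.6→205) → #CDCDCD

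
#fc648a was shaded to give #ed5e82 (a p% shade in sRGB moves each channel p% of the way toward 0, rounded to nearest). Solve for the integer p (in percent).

#fc648a is rgb(252, 100, 138); #ed5e82 is rgb(237, 94, 130).
On the R channel (widest range): 237 ≈ 252 + (p/100)(0 − 252), so p ≈ 100×(237 − 252)/(0 − 252) = -1500/-252 = 5.95.
p = 6 reproduces all three channels after rounding.

6%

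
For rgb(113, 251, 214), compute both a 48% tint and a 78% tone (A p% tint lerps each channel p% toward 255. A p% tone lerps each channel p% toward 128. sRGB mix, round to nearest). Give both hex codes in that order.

#b5fdea, #7d9b93

48% tint:
  R: 113 + 0.48×(255−113) = 113 + 68.16 = 181.16 → 181
  G: 251 + 0.48×(255−251) = 251 + 1.92 = 252.92 → 253
  B: 214 + 0.48×(255−214) = 214 + 19.68 = 233.68 → 234
  → #b5fdea
78% tone:
  R: 113 + 11.7 = 124.7 → 125
  G: 251 − 95.94 = 155.06 → 155
  B: 214 + 0.78×(128−214) = 214 − 67.08 = 146.92 → 147
  → #7d9b93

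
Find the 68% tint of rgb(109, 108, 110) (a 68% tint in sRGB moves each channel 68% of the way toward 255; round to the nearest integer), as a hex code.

A 68% tint moves each channel 68% toward 255:
  R: 109 + 0.68×(255−109) = 109 + 99.28 = 208.28 → 208
  G: 108 + 0.68×(255−108) = 108 + 99.96 = 207.96 → 208
  B: 110 + 98.6 = 208.6 → 209
rgb(208, 208, 209) = #D0D0D1.

#D0D0D1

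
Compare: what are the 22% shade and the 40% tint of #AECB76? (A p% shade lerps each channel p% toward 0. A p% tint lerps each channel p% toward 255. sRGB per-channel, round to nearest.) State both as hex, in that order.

#889E5C, #CEE0AD

#AECB76 is rgb(174, 203, 118).
22% shade:
  R: 174 + 0.22×(0−174) = 174 − 38.28 = 135.72 → 136
  G: 203 + 0.22×(0−203) = 203 − 44.66 = 158.34 → 158
  B: 118 − 25.96 = 92.04 → 92
  → #889E5C
40% tint:
  R: 174 + 32.4 = 206.4 → 206
  G: 203 + 0.4×(255−203) = 203 + 20.8 = 223.8 → 224
  B: 118 + 54.8 = 172.8 → 173
  → #CEE0AD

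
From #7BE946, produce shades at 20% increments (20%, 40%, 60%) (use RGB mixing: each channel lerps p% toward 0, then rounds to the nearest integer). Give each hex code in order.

#7BE946 is rgb(123, 233, 70).
20%: (123 − 24.6 = 98.4→98, 233 − 46.6 = 186.4→186, 70 − 14 = 56→56) → #62BA38
40%: (123 − 49.2 = 73.8→74, 233 − 93.2 = 139.8→140, 70 − 28 = 42→42) → #4A8C2A
60%: (123 − 73.8 = 49.2→49, 233 − 139.8 = 93.2→93, 70 − 42 = 28→28) → #315D1C

#62BA38, #4A8C2A, #315D1C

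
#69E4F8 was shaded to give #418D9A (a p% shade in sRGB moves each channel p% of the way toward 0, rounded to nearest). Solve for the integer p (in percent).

38%

#69E4F8 is rgb(105, 228, 248); #418D9A is rgb(65, 141, 154).
On the B channel (widest range): 154 ≈ 248 + (p/100)(0 − 248), so p ≈ 100×(154 − 248)/(0 − 248) = -9400/-248 = 37.90.
p = 38 reproduces all three channels after rounding.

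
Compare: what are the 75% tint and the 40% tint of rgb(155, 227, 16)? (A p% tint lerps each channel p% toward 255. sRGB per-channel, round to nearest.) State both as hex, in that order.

#E6F8C3, #C3EE70

75% tint:
  R: 155 + 75 = 230 → 230
  G: 227 + 21 = 248 → 248
  B: 16 + 179.25 = 195.25 → 195
  → #E6F8C3
40% tint:
  R: 155 + 40 = 195 → 195
  G: 227 + 11.2 = 238.2 → 238
  B: 16 + 0.4×(255−16) = 16 + 95.6 = 111.6 → 112
  → #C3EE70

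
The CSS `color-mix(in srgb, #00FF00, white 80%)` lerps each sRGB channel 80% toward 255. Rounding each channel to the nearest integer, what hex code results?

#CCFFCC

#00FF00 is rgb(0, 255, 0).
Lerp each channel 80% toward 255:
  R: 0 + 204 = 204 → 204
  G: 255 + 0.8×(255−255) = 255 + 0 = 255 → 255
  B: 0 + 0.8×(255−0) = 0 + 204 = 204 → 204
rgb(204, 255, 204) = #CCFFCC.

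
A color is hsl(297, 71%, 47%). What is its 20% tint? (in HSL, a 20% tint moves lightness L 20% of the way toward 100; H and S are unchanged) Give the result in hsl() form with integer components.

hsl(297, 71%, 58%)

L moves 20% from 47 toward 100: 47 + 10.6 = 57.6 → 58.
H and S are unchanged.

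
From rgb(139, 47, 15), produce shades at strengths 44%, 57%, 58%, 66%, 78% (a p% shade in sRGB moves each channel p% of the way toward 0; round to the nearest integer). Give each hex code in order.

44%: (139 − 61.16 = 77.84→78, 47 − 20.68 = 26.32→26, 15 − 6.6 = 8.4→8) → #4e1a08
57%: (139 − 79.23 = 59.77→60, 47 − 26.79 = 20.21→20, 15 − 8.55 = 6.45→6) → #3c1406
58%: (139 − 80.62 = 58.38→58, 47 − 27.26 = 19.74→20, 15 − 8.7 = 6.3→6) → #3a1406
66%: (139 − 91.74 = 47.26→47, 47 − 31.02 = 15.98→16, 15 − 9.9 = 5.1→5) → #2f1005
78%: (139 − 108.42 = 30.58→31, 47 − 36.66 = 10.34→10, 15 − 11.7 = 3.3→3) → #1f0a03

#4e1a08, #3c1406, #3a1406, #2f1005, #1f0a03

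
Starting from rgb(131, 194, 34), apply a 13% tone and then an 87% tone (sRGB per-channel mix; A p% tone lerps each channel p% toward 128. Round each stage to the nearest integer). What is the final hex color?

Lerp each channel 13% toward 128:
  R: 131 + 0.13×(128−131) = 131 − 0.39 = 130.61 → 131
  G: 194 + 0.13×(128−194) = 194 − 8.58 = 185.42 → 185
  B: 34 + 12.22 = 46.22 → 46
After the tone: rgb(131, 185, 46) = #83b92e.
Per channel, c → c + 0.87(128 − c):
  R: 131 + 0.87×(128−131) = 131 − 2.61 = 128.39 → 128
  G: 185 − 49.59 = 135.41 → 135
  B: 46 + 0.87×(128−46) = 46 + 71.34 = 117.34 → 117
rgb(128, 135, 117) = #808775.

#808775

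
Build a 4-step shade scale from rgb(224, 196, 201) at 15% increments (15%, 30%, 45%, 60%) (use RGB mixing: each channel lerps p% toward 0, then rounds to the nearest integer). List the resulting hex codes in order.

15%: (224 − 33.6 = 190.4→190, 196 − 29.4 = 166.6→167, 201 − 30.15 = 170.85→171) → #bea7ab
30%: (224 − 67.2 = 156.8→157, 196 − 58.8 = 137.2→137, 201 − 60.3 = 140.7→141) → #9d898d
45%: (224 − 100.8 = 123.2→123, 196 − 88.2 = 107.8→108, 201 − 90.45 = 110.55→111) → #7b6c6f
60%: (224 − 134.4 = 89.6→90, 196 − 117.6 = 78.4→78, 201 − 120.6 = 80.4→80) → #5a4e50

#bea7ab, #9d898d, #7b6c6f, #5a4e50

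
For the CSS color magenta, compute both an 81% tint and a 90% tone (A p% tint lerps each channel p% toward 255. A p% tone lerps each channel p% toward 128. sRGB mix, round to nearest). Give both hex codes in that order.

#FFCFFF, #8D738D

CSS magenta is rgb(255, 0, 255).
81% tint:
  R: 255 + 0.81×(255−255) = 255 + 0 = 255 → 255
  G: 0 + 206.55 = 206.55 → 207
  B: 255 + 0.81×(255−255) = 255 + 0 = 255 → 255
  → #FFCFFF
90% tone:
  R: 255 + 0.9×(128−255) = 255 − 114.3 = 140.7 → 141
  G: 0 + 115.2 = 115.2 → 115
  B: 255 − 114.3 = 140.7 → 141
  → #8D738D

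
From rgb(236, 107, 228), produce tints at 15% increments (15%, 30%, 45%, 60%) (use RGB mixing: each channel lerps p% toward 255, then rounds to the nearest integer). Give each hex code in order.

#EF81E8, #F297EC, #F5AEF0, #F7C4F4

15%: (236 + 2.85 = 238.85→239, 107 + 22.2 = 129.2→129, 228 + 4.05 = 232.05→232) → #EF81E8
30%: (236 + 5.7 = 241.7→242, 107 + 44.4 = 151.4→151, 228 + 8.1 = 236.1→236) → #F297EC
45%: (236 + 8.55 = 244.55→245, 107 + 66.6 = 173.6→174, 228 + 12.15 = 240.15→240) → #F5AEF0
60%: (236 + 11.4 = 247.4→247, 107 + 88.8 = 195.8→196, 228 + 16.2 = 244.2→244) → #F7C4F4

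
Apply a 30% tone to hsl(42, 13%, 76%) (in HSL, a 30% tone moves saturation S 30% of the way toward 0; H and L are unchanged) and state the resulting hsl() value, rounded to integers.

S moves 30% from 13 toward 0: 13 − 3.9 = 9.1 → 9.
H and L are unchanged.

hsl(42, 9%, 76%)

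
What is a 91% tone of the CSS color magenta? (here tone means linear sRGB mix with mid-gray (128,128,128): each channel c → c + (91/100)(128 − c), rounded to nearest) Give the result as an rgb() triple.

rgb(139, 116, 139)

CSS magenta is rgb(255, 0, 255).
A 91% tone moves each channel 91% toward 128:
  R: 255 + 0.91×(128−255) = 255 − 115.57 = 139.43 → 139
  G: 0 + 0.91×(128−0) = 0 + 116.48 = 116.48 → 116
  B: 255 + 0.91×(128−255) = 255 − 115.57 = 139.43 → 139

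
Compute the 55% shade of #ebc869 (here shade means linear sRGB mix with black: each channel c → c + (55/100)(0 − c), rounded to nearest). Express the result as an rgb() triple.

#ebc869 is rgb(235, 200, 105).
Per channel, c → c + 0.55(0 − c):
  R: 235 + 0.55×(0−235) = 235 − 129.25 = 105.75 → 106
  G: 200 + 0.55×(0−200) = 200 − 110 = 90 → 90
  B: 105 + 0.55×(0−105) = 105 − 57.75 = 47.25 → 47

rgb(106, 90, 47)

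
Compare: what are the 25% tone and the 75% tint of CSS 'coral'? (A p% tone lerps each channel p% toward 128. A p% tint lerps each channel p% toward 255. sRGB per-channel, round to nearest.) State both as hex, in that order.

#df7f5c, #ffdfd3

CSS coral is rgb(255, 127, 80).
25% tone:
  R: 255 − 31.75 = 223.25 → 223
  G: 127 + 0.25×(128−127) = 127 + 0.25 = 127.25 → 127
  B: 80 + 0.25×(128−80) = 80 + 12 = 92 → 92
  → #df7f5c
75% tint:
  R: 255 + 0 = 255 → 255
  G: 127 + 96 = 223 → 223
  B: 80 + 0.75×(255−80) = 80 + 131.25 = 211.25 → 211
  → #ffdfd3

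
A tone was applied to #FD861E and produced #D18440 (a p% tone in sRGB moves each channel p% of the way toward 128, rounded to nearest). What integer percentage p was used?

#FD861E is rgb(253, 134, 30); #D18440 is rgb(209, 132, 64).
On the R channel (widest range): 209 ≈ 253 + (p/100)(128 − 253), so p ≈ 100×(209 − 253)/(128 − 253) = -4400/-125 = 35.20.
p = 35 reproduces all three channels after rounding.

35%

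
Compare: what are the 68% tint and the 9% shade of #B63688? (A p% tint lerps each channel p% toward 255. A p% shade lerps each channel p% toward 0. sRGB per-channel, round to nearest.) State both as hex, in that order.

#B63688 is rgb(182, 54, 136).
68% tint:
  R: 182 + 49.64 = 231.64 → 232
  G: 54 + 136.68 = 190.68 → 191
  B: 136 + 0.68×(255−136) = 136 + 80.92 = 216.92 → 217
  → #E8BFD9
9% shade:
  R: 182 + 0.09×(0−182) = 182 − 16.38 = 165.62 → 166
  G: 54 + 0.09×(0−54) = 54 − 4.86 = 49.14 → 49
  B: 136 + 0.09×(0−136) = 136 − 12.24 = 123.76 → 124
  → #A6317C

#E8BFD9, #A6317C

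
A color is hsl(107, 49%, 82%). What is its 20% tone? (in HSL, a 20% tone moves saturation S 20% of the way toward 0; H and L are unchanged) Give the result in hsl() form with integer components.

S moves 20% from 49 toward 0: 49 − 9.8 = 39.2 → 39.
H and L are unchanged.

hsl(107, 39%, 82%)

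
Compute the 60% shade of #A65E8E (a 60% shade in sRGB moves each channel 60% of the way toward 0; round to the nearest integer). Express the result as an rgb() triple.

rgb(66, 38, 57)

#A65E8E is rgb(166, 94, 142).
Lerp each channel 60% toward 0:
  R: 166 − 99.6 = 66.4 → 66
  G: 94 + 0.6×(0−94) = 94 − 56.4 = 37.6 → 38
  B: 142 + 0.6×(0−142) = 142 − 85.2 = 56.8 → 57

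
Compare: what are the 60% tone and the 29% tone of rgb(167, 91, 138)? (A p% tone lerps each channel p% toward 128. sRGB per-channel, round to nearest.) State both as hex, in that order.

60% tone:
  R: 167 − 23.4 = 143.6 → 144
  G: 91 + 0.6×(128−91) = 91 + 22.2 = 113.2 → 113
  B: 138 + 0.6×(128−138) = 138 − 6 = 132 → 132
  → #907184
29% tone:
  R: 167 − 11.31 = 155.69 → 156
  G: 91 + 0.29×(128−91) = 91 + 10.73 = 101.73 → 102
  B: 138 + 0.29×(128−138) = 138 − 2.9 = 135.1 → 135
  → #9c6687

#907184, #9c6687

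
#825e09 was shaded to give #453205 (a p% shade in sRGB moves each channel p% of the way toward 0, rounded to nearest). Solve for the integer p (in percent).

47%

#825e09 is rgb(130, 94, 9); #453205 is rgb(69, 50, 5).
On the R channel (widest range): 69 ≈ 130 + (p/100)(0 − 130), so p ≈ 100×(69 − 130)/(0 − 130) = -6100/-130 = 46.92.
p = 47 reproduces all three channels after rounding.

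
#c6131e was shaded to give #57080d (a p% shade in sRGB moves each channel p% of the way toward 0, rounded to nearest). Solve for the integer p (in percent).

56%

#c6131e is rgb(198, 19, 30); #57080d is rgb(87, 8, 13).
On the R channel (widest range): 87 ≈ 198 + (p/100)(0 − 198), so p ≈ 100×(87 − 198)/(0 − 198) = -11100/-198 = 56.06.
p = 56 reproduces all three channels after rounding.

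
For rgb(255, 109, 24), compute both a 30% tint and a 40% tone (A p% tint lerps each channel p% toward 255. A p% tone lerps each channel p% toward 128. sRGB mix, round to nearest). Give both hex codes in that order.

30% tint:
  R: 255 + 0.3×(255−255) = 255 + 0 = 255 → 255
  G: 109 + 0.3×(255−109) = 109 + 43.8 = 152.8 → 153
  B: 24 + 0.3×(255−24) = 24 + 69.3 = 93.3 → 93
  → #ff995d
40% tone:
  R: 255 + 0.4×(128−255) = 255 − 50.8 = 204.2 → 204
  G: 109 + 0.4×(128−109) = 109 + 7.6 = 116.6 → 117
  B: 24 + 0.4×(128−24) = 24 + 41.6 = 65.6 → 66
  → #cc7542

#ff995d, #cc7542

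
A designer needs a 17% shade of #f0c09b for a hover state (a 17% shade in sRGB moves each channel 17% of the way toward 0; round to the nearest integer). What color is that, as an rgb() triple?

rgb(199, 159, 129)

#f0c09b is rgb(240, 192, 155).
A 17% shade moves each channel 17% toward 0:
  R: 240 − 40.8 = 199.2 → 199
  G: 192 + 0.17×(0−192) = 192 − 32.64 = 159.36 → 159
  B: 155 − 26.35 = 128.65 → 129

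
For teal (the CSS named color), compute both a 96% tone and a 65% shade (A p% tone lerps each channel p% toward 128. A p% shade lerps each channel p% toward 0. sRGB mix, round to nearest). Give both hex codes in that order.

#7B8080, #002D2D

CSS teal is rgb(0, 128, 128).
96% tone:
  R: 0 + 122.88 = 122.88 → 123
  G: 128 + 0.96×(128−128) = 128 + 0 = 128 → 128
  B: 128 + 0.96×(128−128) = 128 + 0 = 128 → 128
  → #7B8080
65% shade:
  R: 0 + 0 = 0 → 0
  G: 128 − 83.2 = 44.8 → 45
  B: 128 + 0.65×(0−128) = 128 − 83.2 = 44.8 → 45
  → #002D2D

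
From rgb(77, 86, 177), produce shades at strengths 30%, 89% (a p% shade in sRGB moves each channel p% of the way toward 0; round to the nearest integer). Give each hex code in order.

#363c7c, #080913

30%: (77 − 23.1 = 53.9→54, 86 − 25.8 = 60.2→60, 177 − 53.1 = 123.9→124) → #363c7c
89%: (77 − 68.53 = 8.47→8, 86 − 76.54 = 9.46→9, 177 − 157.53 = 19.47→19) → #080913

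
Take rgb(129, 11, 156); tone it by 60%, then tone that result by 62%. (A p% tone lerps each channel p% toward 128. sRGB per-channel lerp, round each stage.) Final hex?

A 60% tone moves each channel 60% toward 128:
  R: 129 + 0.6×(128−129) = 129 − 0.6 = 128.4 → 128
  G: 11 + 0.6×(128−11) = 11 + 70.2 = 81.2 → 81
  B: 156 + 0.6×(128−156) = 156 − 16.8 = 139.2 → 139
After the tone: rgb(128, 81, 139) = #80518B.
Lerp each channel 62% toward 128:
  R: 128 + 0.62×(128−128) = 128 + 0 = 128 → 128
  G: 81 + 29.14 = 110.14 → 110
  B: 139 − 6.82 = 132.18 → 132
rgb(128, 110, 132) = #806E84.

#806E84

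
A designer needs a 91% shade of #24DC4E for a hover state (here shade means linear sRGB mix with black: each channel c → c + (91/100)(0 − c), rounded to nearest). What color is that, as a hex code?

#24DC4E is rgb(36, 220, 78).
Lerp each channel 91% toward 0:
  R: 36 + 0.91×(0−36) = 36 − 32.76 = 3.24 → 3
  G: 220 + 0.91×(0−220) = 220 − 200.2 = 19.8 → 20
  B: 78 − 70.98 = 7.02 → 7
rgb(3, 20, 7) = #031407.

#031407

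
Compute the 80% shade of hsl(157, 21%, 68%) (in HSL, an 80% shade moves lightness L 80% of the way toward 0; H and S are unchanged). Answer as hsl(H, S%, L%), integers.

hsl(157, 21%, 14%)

L moves 80% from 68 toward 0: 68 − 54.4 = 13.6 → 14.
H and S are unchanged.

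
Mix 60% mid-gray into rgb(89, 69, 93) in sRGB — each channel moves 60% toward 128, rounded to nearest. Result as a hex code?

Lerp each channel 60% toward 128:
  R: 89 + 23.4 = 112.4 → 112
  G: 69 + 35.4 = 104.4 → 104
  B: 93 + 21 = 114 → 114
rgb(112, 104, 114) = #706872.

#706872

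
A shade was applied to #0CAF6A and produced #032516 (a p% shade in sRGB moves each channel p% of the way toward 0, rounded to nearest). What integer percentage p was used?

#0CAF6A is rgb(12, 175, 106); #032516 is rgb(3, 37, 22).
On the G channel (widest range): 37 ≈ 175 + (p/100)(0 − 175), so p ≈ 100×(37 − 175)/(0 − 175) = -13800/-175 = 78.86.
p = 79 reproduces all three channels after rounding.

79%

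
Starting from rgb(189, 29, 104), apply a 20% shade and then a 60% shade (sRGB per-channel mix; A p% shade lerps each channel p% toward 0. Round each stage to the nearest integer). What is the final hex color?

A 20% shade moves each channel 20% toward 0:
  R: 189 − 37.8 = 151.2 → 151
  G: 29 − 5.8 = 23.2 → 23
  B: 104 − 20.8 = 83.2 → 83
After the shade: rgb(151, 23, 83) = #971753.
Per channel, c → c + 0.6(0 − c):
  R: 151 + 0.6×(0−151) = 151 − 90.6 = 60.4 → 60
  G: 23 − 13.8 = 9.2 → 9
  B: 83 − 49.8 = 33.2 → 33
rgb(60, 9, 33) = #3c0921.

#3c0921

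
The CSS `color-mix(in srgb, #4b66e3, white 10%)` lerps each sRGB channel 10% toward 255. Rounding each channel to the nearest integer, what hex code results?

#4b66e3 is rgb(75, 102, 227).
Per channel, c → c + 0.1(255 − c):
  R: 75 + 18 = 93 → 93
  G: 102 + 0.1×(255−102) = 102 + 15.3 = 117.3 → 117
  B: 227 + 0.1×(255−227) = 227 + 2.8 = 229.8 → 230
rgb(93, 117, 230) = #5d75e6.

#5d75e6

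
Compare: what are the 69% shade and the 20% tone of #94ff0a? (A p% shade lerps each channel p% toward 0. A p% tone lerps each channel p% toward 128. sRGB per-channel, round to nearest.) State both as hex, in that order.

#94ff0a is rgb(148, 255, 10).
69% shade:
  R: 148 − 102.12 = 45.88 → 46
  G: 255 + 0.69×(0−255) = 255 − 175.95 = 79.05 → 79
  B: 10 − 6.9 = 3.1 → 3
  → #2e4f03
20% tone:
  R: 148 − 4 = 144 → 144
  G: 255 − 25.4 = 229.6 → 230
  B: 10 + 0.2×(128−10) = 10 + 23.6 = 33.6 → 34
  → #90e622

#2e4f03, #90e622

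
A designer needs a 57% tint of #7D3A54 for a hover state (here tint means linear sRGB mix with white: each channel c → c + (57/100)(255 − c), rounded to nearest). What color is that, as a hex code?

#C7AAB5

#7D3A54 is rgb(125, 58, 84).
Per channel, c → c + 0.57(255 − c):
  R: 125 + 0.57×(255−125) = 125 + 74.1 = 199.1 → 199
  G: 58 + 112.29 = 170.29 → 170
  B: 84 + 97.47 = 181.47 → 181
rgb(199, 170, 181) = #C7AAB5.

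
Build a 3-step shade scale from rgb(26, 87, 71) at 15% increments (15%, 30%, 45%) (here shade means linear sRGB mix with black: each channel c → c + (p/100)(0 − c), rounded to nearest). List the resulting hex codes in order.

#164a3c, #123d32, #0e3027

15%: (26 − 3.9 = 22.1→22, 87 − 13.05 = 73.95→74, 71 − 10.65 = 60.35→60) → #164a3c
30%: (26 − 7.8 = 18.2→18, 87 − 26.1 = 60.9→61, 71 − 21.3 = 49.7→50) → #123d32
45%: (26 − 11.7 = 14.3→14, 87 − 39.15 = 47.85→48, 71 − 31.95 = 39.05→39) → #0e3027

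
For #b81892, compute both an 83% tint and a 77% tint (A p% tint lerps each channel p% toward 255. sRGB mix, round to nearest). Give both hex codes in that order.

#f3d8ec, #efcae6

#b81892 is rgb(184, 24, 146).
83% tint:
  R: 184 + 58.93 = 242.93 → 243
  G: 24 + 191.73 = 215.73 → 216
  B: 146 + 0.83×(255−146) = 146 + 90.47 = 236.47 → 236
  → #f3d8ec
77% tint:
  R: 184 + 0.77×(255−184) = 184 + 54.67 = 238.67 → 239
  G: 24 + 177.87 = 201.87 → 202
  B: 146 + 0.77×(255−146) = 146 + 83.93 = 229.93 → 230
  → #efcae6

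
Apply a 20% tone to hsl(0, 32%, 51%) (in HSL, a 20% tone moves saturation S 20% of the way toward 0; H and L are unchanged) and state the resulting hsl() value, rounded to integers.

hsl(0, 26%, 51%)

S moves 20% from 32 toward 0: 32 − 6.4 = 25.6 → 26.
H and L are unchanged.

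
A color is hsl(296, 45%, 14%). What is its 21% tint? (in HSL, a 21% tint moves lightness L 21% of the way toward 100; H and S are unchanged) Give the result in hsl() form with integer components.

L moves 21% from 14 toward 100: 14 + 18.06 = 32.06 → 32.
H and S are unchanged.

hsl(296, 45%, 32%)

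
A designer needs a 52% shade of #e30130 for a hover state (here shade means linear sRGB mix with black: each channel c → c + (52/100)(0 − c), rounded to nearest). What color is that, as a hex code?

#6d0017

#e30130 is rgb(227, 1, 48).
A 52% shade moves each channel 52% toward 0:
  R: 227 + 0.52×(0−227) = 227 − 118.04 = 108.96 → 109
  G: 1 − 0.52 = 0.48 → 0
  B: 48 + 0.52×(0−48) = 48 − 24.96 = 23.04 → 23
rgb(109, 0, 23) = #6d0017.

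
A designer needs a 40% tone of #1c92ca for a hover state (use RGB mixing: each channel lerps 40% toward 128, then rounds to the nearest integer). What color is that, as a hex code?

#1c92ca is rgb(28, 146, 202).
Lerp each channel 40% toward 128:
  R: 28 + 0.4×(128−28) = 28 + 40 = 68 → 68
  G: 146 − 7.2 = 138.8 → 139
  B: 202 − 29.6 = 172.4 → 172
rgb(68, 139, 172) = #448bac.

#448bac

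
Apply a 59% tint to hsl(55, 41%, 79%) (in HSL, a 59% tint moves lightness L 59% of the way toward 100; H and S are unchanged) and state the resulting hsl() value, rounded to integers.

hsl(55, 41%, 91%)

L moves 59% from 79 toward 100: 79 + 12.39 = 91.39 → 91.
H and S are unchanged.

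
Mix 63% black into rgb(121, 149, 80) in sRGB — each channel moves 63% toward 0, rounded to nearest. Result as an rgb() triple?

Per channel, c → c + 0.63(0 − c):
  R: 121 − 76.23 = 44.77 → 45
  G: 149 + 0.63×(0−149) = 149 − 93.87 = 55.13 → 55
  B: 80 + 0.63×(0−80) = 80 − 50.4 = 29.6 → 30

rgb(45, 55, 30)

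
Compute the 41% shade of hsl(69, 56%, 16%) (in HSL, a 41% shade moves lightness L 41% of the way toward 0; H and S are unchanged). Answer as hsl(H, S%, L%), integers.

hsl(69, 56%, 9%)

L moves 41% from 16 toward 0: 16 − 6.56 = 9.44 → 9.
H and S are unchanged.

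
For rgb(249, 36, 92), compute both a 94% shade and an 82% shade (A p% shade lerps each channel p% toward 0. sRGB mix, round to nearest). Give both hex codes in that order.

#0F0206, #2D0611

94% shade:
  R: 249 + 0.94×(0−249) = 249 − 234.06 = 14.94 → 15
  G: 36 − 33.84 = 2.16 → 2
  B: 92 + 0.94×(0−92) = 92 − 86.48 = 5.52 → 6
  → #0F0206
82% shade:
  R: 249 + 0.82×(0−249) = 249 − 204.18 = 44.82 → 45
  G: 36 + 0.82×(0−36) = 36 − 29.52 = 6.48 → 6
  B: 92 − 75.44 = 16.56 → 17
  → #2D0611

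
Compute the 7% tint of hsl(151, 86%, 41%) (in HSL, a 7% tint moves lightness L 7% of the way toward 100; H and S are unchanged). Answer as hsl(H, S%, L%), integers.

hsl(151, 86%, 45%)

L moves 7% from 41 toward 100: 41 + 4.13 = 45.13 → 45.
H and S are unchanged.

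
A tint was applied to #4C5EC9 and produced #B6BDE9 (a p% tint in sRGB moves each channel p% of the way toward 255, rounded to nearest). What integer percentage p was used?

59%

#4C5EC9 is rgb(76, 94, 201); #B6BDE9 is rgb(182, 189, 233).
On the R channel (widest range): 182 ≈ 76 + (p/100)(255 − 76), so p ≈ 100×(182 − 76)/(255 − 76) = 10600/179 = 59.22.
p = 59 reproduces all three channels after rounding.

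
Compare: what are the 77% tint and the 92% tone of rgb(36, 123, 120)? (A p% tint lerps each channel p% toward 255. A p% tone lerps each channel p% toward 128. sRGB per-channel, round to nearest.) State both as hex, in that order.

#CDE1E0, #79807F

77% tint:
  R: 36 + 168.63 = 204.63 → 205
  G: 123 + 101.64 = 224.64 → 225
  B: 120 + 0.77×(255−120) = 120 + 103.95 = 223.95 → 224
  → #CDE1E0
92% tone:
  R: 36 + 0.92×(128−36) = 36 + 84.64 = 120.64 → 121
  G: 123 + 0.92×(128−123) = 123 + 4.6 = 127.6 → 128
  B: 120 + 7.36 = 127.36 → 127
  → #79807F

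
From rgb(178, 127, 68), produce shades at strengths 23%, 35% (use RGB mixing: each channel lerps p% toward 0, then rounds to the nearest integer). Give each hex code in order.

23%: (178 − 40.94 = 137.06→137, 127 − 29.21 = 97.79→98, 68 − 15.64 = 52.36→52) → #896234
35%: (178 − 62.3 = 115.7→116, 127 − 44.45 = 82.55→83, 68 − 23.8 = 44.2→44) → #74532C

#896234, #74532C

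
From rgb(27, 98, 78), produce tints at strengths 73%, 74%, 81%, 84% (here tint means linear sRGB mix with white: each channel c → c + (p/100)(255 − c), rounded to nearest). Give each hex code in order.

73%: (27 + 166.44 = 193.44→193, 98 + 114.61 = 212.61→213, 78 + 129.21 = 207.21→207) → #C1D5CF
74%: (27 + 168.72 = 195.72→196, 98 + 116.18 = 214.18→214, 78 + 130.98 = 208.98→209) → #C4D6D1
81%: (27 + 184.68 = 211.68→212, 98 + 127.17 = 225.17→225, 78 + 143.37 = 221.37→221) → #D4E1DD
84%: (27 + 191.52 = 218.52→219, 98 + 131.88 = 229.88→230, 78 + 148.68 = 226.68→227) → #DBE6E3

#C1D5CF, #C4D6D1, #D4E1DD, #DBE6E3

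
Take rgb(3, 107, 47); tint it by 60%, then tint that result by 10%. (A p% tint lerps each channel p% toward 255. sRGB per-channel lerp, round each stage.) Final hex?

A 60% tint moves each channel 60% toward 255:
  R: 3 + 0.6×(255−3) = 3 + 151.2 = 154.2 → 154
  G: 107 + 0.6×(255−107) = 107 + 88.8 = 195.8 → 196
  B: 47 + 124.8 = 171.8 → 172
After the tint: rgb(154, 196, 172) = #9AC4AC.
Lerp each channel 10% toward 255:
  R: 154 + 10.1 = 164.1 → 164
  G: 196 + 0.1×(255−196) = 196 + 5.9 = 201.9 → 202
  B: 172 + 8.3 = 180.3 → 180
rgb(164, 202, 180) = #A4CAB4.

#A4CAB4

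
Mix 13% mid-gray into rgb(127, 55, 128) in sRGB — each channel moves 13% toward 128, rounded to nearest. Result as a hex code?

A 13% tone moves each channel 13% toward 128:
  R: 127 + 0.13×(128−127) = 127 + 0.13 = 127.13 → 127
  G: 55 + 9.49 = 64.49 → 64
  B: 128 + 0.13×(128−128) = 128 + 0 = 128 → 128
rgb(127, 64, 128) = #7F4080.

#7F4080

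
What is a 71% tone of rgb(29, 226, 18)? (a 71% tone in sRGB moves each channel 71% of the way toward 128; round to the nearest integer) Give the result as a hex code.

A 71% tone moves each channel 71% toward 128:
  R: 29 + 70.29 = 99.29 → 99
  G: 226 + 0.71×(128−226) = 226 − 69.58 = 156.42 → 156
  B: 18 + 0.71×(128−18) = 18 + 78.1 = 96.1 → 96
rgb(99, 156, 96) = #639C60.

#639C60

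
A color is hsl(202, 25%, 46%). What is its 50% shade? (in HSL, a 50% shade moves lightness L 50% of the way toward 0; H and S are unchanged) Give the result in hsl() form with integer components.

L moves 50% from 46 toward 0: 46 − 23 = 23 → 23.
H and S are unchanged.

hsl(202, 25%, 23%)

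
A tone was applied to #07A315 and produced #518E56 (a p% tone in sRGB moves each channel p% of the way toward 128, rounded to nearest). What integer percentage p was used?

61%

#07A315 is rgb(7, 163, 21); #518E56 is rgb(81, 142, 86).
On the R channel (widest range): 81 ≈ 7 + (p/100)(128 − 7), so p ≈ 100×(81 − 7)/(128 − 7) = 7400/121 = 61.16.
p = 61 reproduces all three channels after rounding.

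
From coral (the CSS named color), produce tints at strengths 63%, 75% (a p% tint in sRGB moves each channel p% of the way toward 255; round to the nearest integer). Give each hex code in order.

CSS coral is rgb(255, 127, 80).
63%: (255→255, 127 + 80.64 = 207.64→208, 80 + 110.25 = 190.25→190) → #ffd0be
75%: (255→255, 127 + 96 = 223→223, 80 + 131.25 = 211.25→211) → #ffdfd3

#ffd0be, #ffdfd3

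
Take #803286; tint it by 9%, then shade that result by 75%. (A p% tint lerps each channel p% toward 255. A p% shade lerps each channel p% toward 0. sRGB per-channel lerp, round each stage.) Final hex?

#803286 is rgb(128, 50, 134).
Lerp each channel 9% toward 255:
  R: 128 + 11.43 = 139.43 → 139
  G: 50 + 0.09×(255−50) = 50 + 18.45 = 68.45 → 68
  B: 134 + 10.89 = 144.89 → 145
After the tint: rgb(139, 68, 145) = #8b4491.
Per channel, c → c + 0.75(0 − c):
  R: 139 + 0.75×(0−139) = 139 − 104.25 = 34.75 → 35
  G: 68 − 51 = 17 → 17
  B: 145 + 0.75×(0−145) = 145 − 108.75 = 36.25 → 36
rgb(35, 17, 36) = #231124.

#231124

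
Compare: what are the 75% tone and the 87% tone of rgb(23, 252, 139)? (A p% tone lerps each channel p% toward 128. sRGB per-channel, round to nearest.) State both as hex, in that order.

#669F83, #729081

75% tone:
  R: 23 + 0.75×(128−23) = 23 + 78.75 = 101.75 → 102
  G: 252 − 93 = 159 → 159
  B: 139 + 0.75×(128−139) = 139 − 8.25 = 130.75 → 131
  → #669F83
87% tone:
  R: 23 + 91.35 = 114.35 → 114
  G: 252 + 0.87×(128−252) = 252 − 107.88 = 144.12 → 144
  B: 139 + 0.87×(128−139) = 139 − 9.57 = 129.43 → 129
  → #729081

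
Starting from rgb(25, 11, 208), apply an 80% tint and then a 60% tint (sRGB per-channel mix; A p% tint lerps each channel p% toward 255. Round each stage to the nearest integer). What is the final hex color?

Lerp each channel 80% toward 255:
  R: 25 + 0.8×(255−25) = 25 + 184 = 209 → 209
  G: 11 + 0.8×(255−11) = 11 + 195.2 = 206.2 → 206
  B: 208 + 0.8×(255−208) = 208 + 37.6 = 245.6 → 246
After the tint: rgb(209, 206, 246) = #d1cef6.
Lerp each channel 60% toward 255:
  R: 209 + 0.6×(255−209) = 209 + 27.6 = 236.6 → 237
  G: 206 + 0.6×(255−206) = 206 + 29.4 = 235.4 → 235
  B: 246 + 0.6×(255−246) = 246 + 5.4 = 251.4 → 251
rgb(237, 235, 251) = #edebfb.

#edebfb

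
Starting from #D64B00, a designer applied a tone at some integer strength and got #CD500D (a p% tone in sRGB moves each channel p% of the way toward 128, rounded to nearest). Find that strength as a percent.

#D64B00 is rgb(214, 75, 0); #CD500D is rgb(205, 80, 13).
On the B channel (widest range): 13 ≈ 0 + (p/100)(128 − 0), so p ≈ 100×(13 − 0)/(128 − 0) = 1300/128 = 10.16.
p = 10 reproduces all three channels after rounding.

10%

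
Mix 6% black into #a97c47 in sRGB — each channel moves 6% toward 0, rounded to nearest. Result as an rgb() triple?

#a97c47 is rgb(169, 124, 71).
Lerp each channel 6% toward 0:
  R: 169 + 0.06×(0−169) = 169 − 10.14 = 158.86 → 159
  G: 124 + 0.06×(0−124) = 124 − 7.44 = 116.56 → 117
  B: 71 + 0.06×(0−71) = 71 − 4.26 = 66.74 → 67

rgb(159, 117, 67)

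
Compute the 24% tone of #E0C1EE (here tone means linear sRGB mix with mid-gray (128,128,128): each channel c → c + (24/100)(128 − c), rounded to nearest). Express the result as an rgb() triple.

#E0C1EE is rgb(224, 193, 238).
Per channel, c → c + 0.24(128 − c):
  R: 224 + 0.24×(128−224) = 224 − 23.04 = 200.96 → 201
  G: 193 − 15.6 = 177.4 → 177
  B: 238 − 26.4 = 211.6 → 212

rgb(201, 177, 212)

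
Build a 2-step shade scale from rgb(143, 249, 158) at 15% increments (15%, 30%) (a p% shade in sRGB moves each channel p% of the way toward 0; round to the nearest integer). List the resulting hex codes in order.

15%: (143 − 21.45 = 121.55→122, 249 − 37.35 = 211.65→212, 158 − 23.7 = 134.3→134) → #7ad486
30%: (143 − 42.9 = 100.1→100, 249 − 74.7 = 174.3→174, 158 − 47.4 = 110.6→111) → #64ae6f

#7ad486, #64ae6f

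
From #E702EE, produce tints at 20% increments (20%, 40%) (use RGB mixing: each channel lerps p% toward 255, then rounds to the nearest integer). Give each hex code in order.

#E702EE is rgb(231, 2, 238).
20%: (231 + 4.8 = 235.8→236, 2 + 50.6 = 52.6→53, 238 + 3.4 = 241.4→241) → #EC35F1
40%: (231 + 9.6 = 240.6→241, 2 + 101.2 = 103.2→103, 238 + 6.8 = 244.8→245) → #F167F5

#EC35F1, #F167F5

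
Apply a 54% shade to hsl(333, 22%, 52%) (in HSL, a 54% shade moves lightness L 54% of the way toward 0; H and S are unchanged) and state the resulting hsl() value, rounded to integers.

hsl(333, 22%, 24%)

L moves 54% from 52 toward 0: 52 − 28.08 = 23.92 → 24.
H and S are unchanged.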